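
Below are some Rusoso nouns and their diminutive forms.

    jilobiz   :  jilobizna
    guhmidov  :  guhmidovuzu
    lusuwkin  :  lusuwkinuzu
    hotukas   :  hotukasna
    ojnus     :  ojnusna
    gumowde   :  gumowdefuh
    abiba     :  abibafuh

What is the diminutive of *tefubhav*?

The alternation tracks the final sound of the stem — -na when the stem ends in a sibilant (*jilobiz*, *hotukas*, *ojnus*); -uzu when the stem ends in a non-sibilant consonant (*guhmidov*, *lusuwkin*); -fuh when the stem ends in a vowel (*gumowde*, *abiba*).
The final sound of *tefubhav* is /v/, which is a non-sibilant consonant, so the suffix is -uzu, giving *tefubhavuzu*.

tefubhavuzu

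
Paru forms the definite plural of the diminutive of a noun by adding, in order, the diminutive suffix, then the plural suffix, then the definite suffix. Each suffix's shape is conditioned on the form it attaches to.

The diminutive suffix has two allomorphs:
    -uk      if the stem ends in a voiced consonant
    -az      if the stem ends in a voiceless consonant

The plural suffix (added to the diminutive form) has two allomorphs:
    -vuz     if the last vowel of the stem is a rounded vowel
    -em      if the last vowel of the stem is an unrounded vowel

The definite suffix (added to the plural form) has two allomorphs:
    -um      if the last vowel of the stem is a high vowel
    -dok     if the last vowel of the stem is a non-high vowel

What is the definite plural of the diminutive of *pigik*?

pigikazemdok

Since the final consonant of *pigik* is /k/ (voiceless), it takes -az, giving *pigikaz*.
The last vowel of the diminutive form *pigikaz* is /a/, which is an unrounded vowel, so the plural suffix is -em, giving *pigikazem*.
The last vowel of the plural form *pigikazem* is /e/, which is a non-high vowel, so the definite suffix is -dok, giving *pigikazemdok*.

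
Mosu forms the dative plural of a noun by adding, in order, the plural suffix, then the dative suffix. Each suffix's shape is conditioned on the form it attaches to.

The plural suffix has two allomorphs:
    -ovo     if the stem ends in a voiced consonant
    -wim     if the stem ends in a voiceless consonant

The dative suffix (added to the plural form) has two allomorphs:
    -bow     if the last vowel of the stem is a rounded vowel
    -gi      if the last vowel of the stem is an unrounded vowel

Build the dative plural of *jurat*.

*jurat* — final consonant /t/ (voiceless) → -wim → *juratwim*.
Since the last vowel of the plural form *juratwim* is /i/ (an unrounded vowel), it takes -gi, giving *juratwimgi*.

juratwimgi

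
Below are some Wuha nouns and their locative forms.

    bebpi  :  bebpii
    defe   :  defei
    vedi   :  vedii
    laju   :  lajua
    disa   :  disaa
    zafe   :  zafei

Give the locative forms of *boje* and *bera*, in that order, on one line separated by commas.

Looking at the last vowel of each stem: -i when the last vowel of the stem is a front vowel (*bebpi*, *defe*, *vedi*, *zafe*); -a when the last vowel of the stem is a back vowel (*laju*, *disa*).
*boje* — last vowel /e/ (a front vowel) → -i → *bojei*.
*bera*: last vowel = /a/, a back vowel → -a → *beraa*.

bojei, beraa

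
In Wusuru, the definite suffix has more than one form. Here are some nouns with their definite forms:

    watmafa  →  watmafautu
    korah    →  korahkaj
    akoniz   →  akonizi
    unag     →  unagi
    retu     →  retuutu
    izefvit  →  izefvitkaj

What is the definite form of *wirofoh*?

wirofohkaj

The alternation tracks the final sound of the stem — -kaj when the stem ends in a voiceless consonant (*korah*, *izefvit*); -i when the stem ends in a voiced consonant (*akoniz*, *unag*); -utu when the stem ends in a vowel (*watmafa*, *retu*).
*wirofoh* — final sound /h/ (a voiceless consonant) → -kaj → *wirofohkaj*.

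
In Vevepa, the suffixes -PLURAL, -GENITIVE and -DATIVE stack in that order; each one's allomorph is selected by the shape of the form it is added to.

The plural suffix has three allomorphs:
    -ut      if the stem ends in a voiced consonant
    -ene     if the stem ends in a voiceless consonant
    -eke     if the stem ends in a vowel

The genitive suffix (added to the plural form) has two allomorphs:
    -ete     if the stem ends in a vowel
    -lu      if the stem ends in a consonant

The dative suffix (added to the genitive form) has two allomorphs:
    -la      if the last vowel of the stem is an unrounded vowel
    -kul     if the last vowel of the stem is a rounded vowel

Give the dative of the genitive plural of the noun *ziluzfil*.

ziluzfilutlukul

*ziluzfil* — final sound /l/ (a voiced consonant) → -ut → *ziluzfilut*.
The final sound of the plural form *ziluzfilut* is /t/, which is a consonant, so the genitive suffix is -lu, giving *ziluzfilutlu*.
The genitive form *ziluzfilutlu*: last vowel = /u/, a rounded vowel → -kul → *ziluzfilutlukul*.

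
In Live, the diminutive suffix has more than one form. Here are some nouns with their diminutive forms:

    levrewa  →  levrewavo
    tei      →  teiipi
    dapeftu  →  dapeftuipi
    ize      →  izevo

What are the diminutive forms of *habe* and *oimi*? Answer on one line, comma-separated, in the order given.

habevo, oimiipi

The pattern is height harmony: -ipi when the last vowel of the stem is a high vowel (*tei*, *dapeftu*); -vo when the last vowel of the stem is a non-high vowel (*levrewa*, *ize*).
Since the last vowel of *habe* is /e/ (a non-high vowel), it takes -vo, giving *habevo*.
*oimi* — last vowel /i/ (a high vowel) → -ipi → *oimiipi*.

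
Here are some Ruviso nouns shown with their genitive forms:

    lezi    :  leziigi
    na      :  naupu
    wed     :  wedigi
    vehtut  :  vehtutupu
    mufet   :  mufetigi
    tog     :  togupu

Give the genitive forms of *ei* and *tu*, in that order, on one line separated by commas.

eiigi, tuupu

Looking at the last vowel of each stem: -igi when the last vowel of the stem is a front vowel (*lezi*, *wed*, *mufet*); -upu when the last vowel of the stem is a back vowel (*na*, *vehtut*, *tog*).
Since the last vowel of *ei* is /i/ (a front vowel), it takes -igi, giving *eiigi*.
Since the last vowel of *tu* is /u/ (a back vowel), it takes -upu, giving *tuupu*.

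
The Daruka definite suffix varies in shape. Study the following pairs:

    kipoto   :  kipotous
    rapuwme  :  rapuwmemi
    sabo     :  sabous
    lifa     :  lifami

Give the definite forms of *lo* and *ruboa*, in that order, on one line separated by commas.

lous, ruboami

The alternation tracks the last vowel of the stem — -us when the last vowel of the stem is a rounded vowel (*kipoto*, *sabo*); -mi when the last vowel of the stem is an unrounded vowel (*rapuwme*, *lifa*).
*lo*: last vowel = /o/, a rounded vowel → -us → *lous*.
The last vowel of *ruboa* is /a/, which is an unrounded vowel, so the suffix is -mi, giving *ruboami*.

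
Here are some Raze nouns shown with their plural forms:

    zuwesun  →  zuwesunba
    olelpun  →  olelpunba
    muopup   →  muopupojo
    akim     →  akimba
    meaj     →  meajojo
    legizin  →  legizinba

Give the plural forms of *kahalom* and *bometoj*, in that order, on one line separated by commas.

The alternation tracks the final consonant of the stem — -ba when the stem ends in a nasal (*zuwesun*, *olelpun*, *akim*, *legizin*); -ojo when the stem ends in a non-nasal consonant (*muopup*, *meaj*).
*kahalom*: final consonant = /m/, a nasal → -ba → *kahalomba*.
*bometoj* — final consonant /j/ (non-nasal) → -ojo → *bometojojo*.

kahalomba, bometojojo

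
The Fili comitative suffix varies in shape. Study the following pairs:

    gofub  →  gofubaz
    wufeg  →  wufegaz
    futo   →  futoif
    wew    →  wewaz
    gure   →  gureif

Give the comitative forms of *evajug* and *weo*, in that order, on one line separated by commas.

The pattern is consonant vs. vowel: -az when the stem ends in a consonant (*gofub*, *wufeg*, *wew*); -if when the stem ends in a vowel (*futo*, *gure*).
The final sound of *evajug* is /g/, which is a consonant, so the suffix is -az, giving *evajugaz*.
*weo*: final sound = /o/, a vowel → -if → *weoif*.

evajugaz, weoif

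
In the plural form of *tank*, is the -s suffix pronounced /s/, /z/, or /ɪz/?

The stem *tank* ends in a voiceless non-sibilant consonant.
The plural suffix surfaces as /ɪz/ after sibilants, /s/ after other voiceless consonants, and /z/ after other voiced sounds.
So the plural -s on *tank* is pronounced /s/.

/s/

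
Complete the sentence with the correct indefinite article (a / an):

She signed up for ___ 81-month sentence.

The indefinite article is chosen by the initial *sound* of the following word, not its spelling.
The number *81* is spoken "eighty-…", beginning with /ˈeɪti/ — a vowel sound.
So the article is *an*: She signed up for an 81-month sentence.

an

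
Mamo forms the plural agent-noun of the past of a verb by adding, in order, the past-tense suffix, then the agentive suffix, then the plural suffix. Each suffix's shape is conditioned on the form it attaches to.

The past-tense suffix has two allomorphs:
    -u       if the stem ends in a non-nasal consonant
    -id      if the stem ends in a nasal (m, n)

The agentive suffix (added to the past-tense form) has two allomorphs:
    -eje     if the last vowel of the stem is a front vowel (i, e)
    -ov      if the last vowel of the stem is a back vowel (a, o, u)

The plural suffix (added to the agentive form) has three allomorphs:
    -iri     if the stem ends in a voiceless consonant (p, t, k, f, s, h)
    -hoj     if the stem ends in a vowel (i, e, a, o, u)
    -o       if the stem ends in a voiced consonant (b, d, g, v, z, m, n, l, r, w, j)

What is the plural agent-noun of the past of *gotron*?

The final consonant of *gotron* is /n/, which is a nasal, so the past-tense suffix is -id, giving *gotronid*.
The past-tense form *gotronid* — last vowel /i/ (a front vowel) → -eje → *gotronideje*.
The final sound of the agentive form *gotronideje* is /e/, which is a vowel, so the plural suffix is -hoj, giving *gotronidejehoj*.

gotronidejehoj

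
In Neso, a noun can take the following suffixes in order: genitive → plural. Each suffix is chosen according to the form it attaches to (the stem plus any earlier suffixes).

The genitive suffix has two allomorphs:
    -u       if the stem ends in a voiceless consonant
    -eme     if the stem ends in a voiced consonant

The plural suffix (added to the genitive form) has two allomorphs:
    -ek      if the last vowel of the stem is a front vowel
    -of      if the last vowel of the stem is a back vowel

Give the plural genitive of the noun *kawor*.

kaworemeek

*kawor*: final consonant = /r/, voiced → -eme → *kaworeme*.
The genitive form *kaworeme* — last vowel /e/ (a front vowel) → -ek → *kaworemeek*.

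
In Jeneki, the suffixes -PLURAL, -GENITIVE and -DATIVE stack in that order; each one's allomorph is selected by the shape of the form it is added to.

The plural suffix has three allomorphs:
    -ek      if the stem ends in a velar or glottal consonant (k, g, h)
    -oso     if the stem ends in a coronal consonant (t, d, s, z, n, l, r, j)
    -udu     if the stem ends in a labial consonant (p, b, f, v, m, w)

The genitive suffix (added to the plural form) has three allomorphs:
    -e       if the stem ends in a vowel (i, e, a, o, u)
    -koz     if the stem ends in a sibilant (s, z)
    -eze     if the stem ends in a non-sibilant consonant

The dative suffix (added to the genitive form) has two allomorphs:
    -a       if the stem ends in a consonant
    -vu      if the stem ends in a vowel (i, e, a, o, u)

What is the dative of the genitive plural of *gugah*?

*gugah* — final consonant /h/ (velar/glottal) → -ek → *gugahek*.
Since the final sound of the plural form *gugahek* is /k/ (a non-sibilant consonant), it takes -eze, giving *gugahekeze*.
The genitive form *gugahekeze*: final sound = /e/, a vowel → -vu → *gugahekezevu*.

gugahekezevu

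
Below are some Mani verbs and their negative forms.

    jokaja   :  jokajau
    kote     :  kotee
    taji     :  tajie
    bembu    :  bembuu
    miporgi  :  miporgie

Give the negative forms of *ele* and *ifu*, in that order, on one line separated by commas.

Looking at the last vowel of each stem: -e when the last vowel of the stem is a front vowel (*kote*, *taji*, *miporgi*); -u when the last vowel of the stem is a back vowel (*jokaja*, *bembu*).
*ele*: last vowel = /e/, a front vowel → -e → *elee*.
Since the last vowel of *ifu* is /u/ (a back vowel), it takes -u, giving *ifuu*.

elee, ifuu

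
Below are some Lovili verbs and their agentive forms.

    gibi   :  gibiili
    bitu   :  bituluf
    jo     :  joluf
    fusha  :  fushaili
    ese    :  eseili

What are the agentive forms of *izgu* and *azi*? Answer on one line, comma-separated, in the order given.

The pattern is rounding harmony: -luf when the last vowel of the stem is a rounded vowel (*bitu*, *jo*); -ili when the last vowel of the stem is an unrounded vowel (*gibi*, *fusha*, *ese*).
*izgu*: last vowel = /u/, a rounded vowel → -luf → *izguluf*.
*azi*: last vowel = /i/, an unrounded vowel → -ili → *aziili*.

izguluf, aziili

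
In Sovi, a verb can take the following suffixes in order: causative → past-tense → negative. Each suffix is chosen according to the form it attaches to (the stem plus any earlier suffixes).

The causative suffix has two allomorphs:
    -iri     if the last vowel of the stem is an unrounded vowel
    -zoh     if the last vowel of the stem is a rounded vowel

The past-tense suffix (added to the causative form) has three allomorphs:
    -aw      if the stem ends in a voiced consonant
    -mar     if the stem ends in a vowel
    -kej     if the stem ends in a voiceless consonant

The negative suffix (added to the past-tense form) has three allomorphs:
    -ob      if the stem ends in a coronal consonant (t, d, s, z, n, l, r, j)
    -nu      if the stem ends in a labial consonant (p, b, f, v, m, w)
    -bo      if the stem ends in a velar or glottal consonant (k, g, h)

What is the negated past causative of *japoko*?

japokozohkejob

*japoko* — last vowel /o/ (a rounded vowel) → -zoh → *japokozoh*.
The causative form *japokozoh* — final sound /h/ (a voiceless consonant) → -kej → *japokozohkej*.
The past-tense form *japokozohkej*: final consonant = /j/, coronal → -ob → *japokozohkejob*.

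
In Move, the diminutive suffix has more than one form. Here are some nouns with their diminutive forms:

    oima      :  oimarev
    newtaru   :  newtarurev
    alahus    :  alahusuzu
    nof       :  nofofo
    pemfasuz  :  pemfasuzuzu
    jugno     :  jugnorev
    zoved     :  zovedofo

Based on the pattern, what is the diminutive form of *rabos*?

The pattern is sibilance of the final sound: -uzu when the stem ends in a sibilant (*alahus*, *pemfasuz*); -ofo when the stem ends in a non-sibilant consonant (*nof*, *zoved*); -rev when the stem ends in a vowel (*oima*, *newtaru*, *jugno*).
Since the final sound of *rabos* is /s/ (a sibilant), it takes -uzu, giving *rabosuzu*.

rabosuzu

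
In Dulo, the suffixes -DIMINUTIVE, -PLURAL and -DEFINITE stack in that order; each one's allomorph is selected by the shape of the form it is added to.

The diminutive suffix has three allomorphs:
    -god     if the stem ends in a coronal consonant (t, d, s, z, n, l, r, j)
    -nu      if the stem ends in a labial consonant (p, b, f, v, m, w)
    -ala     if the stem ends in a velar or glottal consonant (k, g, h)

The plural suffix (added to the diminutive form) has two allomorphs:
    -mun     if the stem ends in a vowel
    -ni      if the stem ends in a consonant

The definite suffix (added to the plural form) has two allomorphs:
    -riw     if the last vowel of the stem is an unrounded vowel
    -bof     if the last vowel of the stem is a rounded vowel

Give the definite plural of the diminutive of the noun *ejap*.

*ejap*: final consonant = /p/, labial → -nu → *ejapnu*.
Since the final sound of the diminutive form *ejapnu* is /u/ (a vowel), it takes -mun, giving *ejapnumun*.
The last vowel of the plural form *ejapnumun* is /u/, which is a rounded vowel, so the definite suffix is -bof, giving *ejapnumunbof*.

ejapnumunbof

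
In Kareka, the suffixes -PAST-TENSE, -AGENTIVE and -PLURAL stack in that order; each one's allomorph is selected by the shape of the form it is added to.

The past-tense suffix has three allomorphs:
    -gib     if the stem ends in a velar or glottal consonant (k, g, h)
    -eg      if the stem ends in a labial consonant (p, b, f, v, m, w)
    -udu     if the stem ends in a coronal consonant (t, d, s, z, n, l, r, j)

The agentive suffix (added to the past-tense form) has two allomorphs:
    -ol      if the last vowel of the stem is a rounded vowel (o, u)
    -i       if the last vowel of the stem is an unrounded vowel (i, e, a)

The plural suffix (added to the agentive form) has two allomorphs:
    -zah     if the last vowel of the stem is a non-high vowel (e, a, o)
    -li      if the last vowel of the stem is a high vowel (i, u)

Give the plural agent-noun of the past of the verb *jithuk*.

jithukgibili

*jithuk* — final consonant /k/ (velar/glottal) → -gib → *jithukgib*.
The past-tense form *jithukgib*: last vowel = /i/, an unrounded vowel → -i → *jithukgibi*.
Since the last vowel of the agentive form *jithukgibi* is /i/ (a high vowel), it takes -li, giving *jithukgibili*.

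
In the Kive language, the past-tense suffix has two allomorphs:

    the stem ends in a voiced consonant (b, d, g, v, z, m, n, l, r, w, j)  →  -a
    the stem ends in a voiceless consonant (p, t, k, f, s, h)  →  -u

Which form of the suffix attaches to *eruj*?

The final consonant of *eruj* is /j/, which is voiced, so the suffix is -a.

-a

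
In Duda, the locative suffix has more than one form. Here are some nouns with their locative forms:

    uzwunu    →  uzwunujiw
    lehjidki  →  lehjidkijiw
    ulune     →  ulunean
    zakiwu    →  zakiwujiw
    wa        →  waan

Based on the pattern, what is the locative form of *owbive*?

The suffix is conditioned by the last vowel: -jiw when the last vowel of the stem is a high vowel (*uzwunu*, *lehjidki*, *zakiwu*); -an when the last vowel of the stem is a non-high vowel (*ulune*, *wa*).
*owbive* — last vowel /e/ (a non-high vowel) → -an → *owbivean*.

owbivean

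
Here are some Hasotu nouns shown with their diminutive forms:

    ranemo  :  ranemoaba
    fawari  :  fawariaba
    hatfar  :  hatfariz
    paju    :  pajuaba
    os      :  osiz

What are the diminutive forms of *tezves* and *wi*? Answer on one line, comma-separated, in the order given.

Looking at the final sound of each stem: -iz when the stem ends in a consonant (*hatfar*, *os*); -aba when the stem ends in a vowel (*ranemo*, *fawari*, *paju*).
Since the final sound of *tezves* is /s/ (a consonant), it takes -iz, giving *tezvesiz*.
Since the final sound of *wi* is /i/ (a vowel), it takes -aba, giving *wiaba*.

tezvesiz, wiaba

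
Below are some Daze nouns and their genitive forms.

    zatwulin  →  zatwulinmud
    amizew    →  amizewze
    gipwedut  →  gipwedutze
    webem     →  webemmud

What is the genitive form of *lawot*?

lawotze

The alternation tracks the final consonant of the stem — -mud when the stem ends in a nasal (*zatwulin*, *webem*); -ze when the stem ends in a non-nasal consonant (*amizew*, *gipwedut*).
Since the final consonant of *lawot* is /t/ (non-nasal), it takes -ze, giving *lawotze*.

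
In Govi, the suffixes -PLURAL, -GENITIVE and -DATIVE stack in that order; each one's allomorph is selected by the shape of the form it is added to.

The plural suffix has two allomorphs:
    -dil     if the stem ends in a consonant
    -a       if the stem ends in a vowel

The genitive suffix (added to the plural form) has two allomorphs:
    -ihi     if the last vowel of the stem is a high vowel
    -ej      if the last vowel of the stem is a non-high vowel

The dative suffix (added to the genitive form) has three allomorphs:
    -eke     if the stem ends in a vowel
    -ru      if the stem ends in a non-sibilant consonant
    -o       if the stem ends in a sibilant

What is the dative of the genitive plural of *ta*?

taaejru

The final sound of *ta* is /a/, which is a vowel, so the plural suffix is -a, giving *taa*.
The last vowel of the plural form *taa* is /a/, which is a non-high vowel, so the genitive suffix is -ej, giving *taaej*.
The final sound of the genitive form *taaej* is /j/, which is a non-sibilant consonant, so the dative suffix is -ru, giving *taaejru*.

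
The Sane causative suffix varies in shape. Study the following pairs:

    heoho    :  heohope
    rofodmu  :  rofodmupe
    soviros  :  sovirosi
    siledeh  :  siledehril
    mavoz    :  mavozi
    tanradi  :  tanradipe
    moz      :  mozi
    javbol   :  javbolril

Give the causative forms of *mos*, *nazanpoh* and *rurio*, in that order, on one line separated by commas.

Looking at the final sound of each stem: -i when the stem ends in a sibilant (*soviros*, *mavoz*, *moz*); -ril when the stem ends in a non-sibilant consonant (*siledeh*, *javbol*); -pe when the stem ends in a vowel (*heoho*, *rofodmu*, *tanradi*).
*mos* — final sound /s/ (a sibilant) → -i → *mosi*.
*nazanpoh*: final sound = /h/, a non-sibilant consonant → -ril → *nazanpohril*.
*rurio* — final sound /o/ (a vowel) → -pe → *ruriope*.

mosi, nazanpohril, ruriope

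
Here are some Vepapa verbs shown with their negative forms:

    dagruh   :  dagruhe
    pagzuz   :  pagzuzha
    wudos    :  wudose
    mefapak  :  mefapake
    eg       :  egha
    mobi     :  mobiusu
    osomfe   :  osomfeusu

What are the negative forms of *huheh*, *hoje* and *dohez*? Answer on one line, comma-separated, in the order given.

The suffix is conditioned by the final sound: -e when the stem ends in a voiceless consonant (*dagruh*, *wudos*, *mefapak*); -ha when the stem ends in a voiced consonant (*pagzuz*, *eg*); -usu when the stem ends in a vowel (*mobi*, *osomfe*).
*huheh* — final sound /h/ (a voiceless consonant) → -e → *huhehe*.
*hoje*: final sound = /e/, a vowel → -usu → *hojeusu*.
*dohez*: final sound = /z/, a voiced consonant → -ha → *dohezha*.

huhehe, hojeusu, dohezha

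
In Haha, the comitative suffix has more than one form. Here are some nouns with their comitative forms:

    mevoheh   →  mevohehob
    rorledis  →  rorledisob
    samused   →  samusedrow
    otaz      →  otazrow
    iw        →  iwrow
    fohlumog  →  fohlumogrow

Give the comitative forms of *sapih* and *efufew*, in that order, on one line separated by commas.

sapihob, efufewrow

The alternation tracks the final consonant of the stem — -ob when the stem ends in a voiceless consonant (*mevoheh*, *rorledis*); -row when the stem ends in a voiced consonant (*samused*, *otaz*, *iw*, *fohlumog*).
Since the final consonant of *sapih* is /h/ (voiceless), it takes -ob, giving *sapihob*.
*efufew*: final consonant = /w/, voiced → -row → *efufewrow*.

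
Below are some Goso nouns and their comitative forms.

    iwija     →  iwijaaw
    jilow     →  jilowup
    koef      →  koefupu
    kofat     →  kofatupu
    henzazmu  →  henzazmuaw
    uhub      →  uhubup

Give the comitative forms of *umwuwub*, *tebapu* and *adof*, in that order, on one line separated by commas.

umwuwubup, tebapuaw, adofupu

The alternation tracks the final sound of the stem — -upu when the stem ends in a voiceless consonant (*koef*, *kofat*); -up when the stem ends in a voiced consonant (*jilow*, *uhub*); -aw when the stem ends in a vowel (*iwija*, *henzazmu*).
Since the final sound of *umwuwub* is /b/ (a voiced consonant), it takes -up, giving *umwuwubup*.
*tebapu*: final sound = /u/, a vowel → -aw → *tebapuaw*.
*adof*: final sound = /f/, a voiceless consonant → -upu → *adofupu*.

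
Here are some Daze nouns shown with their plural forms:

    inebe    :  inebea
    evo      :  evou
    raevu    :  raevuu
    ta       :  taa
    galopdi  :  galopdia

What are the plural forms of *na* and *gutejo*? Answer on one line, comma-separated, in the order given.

Looking at the last vowel of each stem: -u when the last vowel of the stem is a rounded vowel (*evo*, *raevu*); -a when the last vowel of the stem is an unrounded vowel (*inebe*, *ta*, *galopdi*).
Since the last vowel of *na* is /a/ (an unrounded vowel), it takes -a, giving *naa*.
*gutejo*: last vowel = /o/, a rounded vowel → -u → *gutejou*.

naa, gutejou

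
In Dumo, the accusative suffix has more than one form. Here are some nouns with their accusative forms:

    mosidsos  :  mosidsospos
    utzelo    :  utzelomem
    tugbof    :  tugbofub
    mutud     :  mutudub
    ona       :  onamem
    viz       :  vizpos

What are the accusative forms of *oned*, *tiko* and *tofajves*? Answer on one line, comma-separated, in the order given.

The alternation tracks the final sound of the stem — -pos when the stem ends in a sibilant (*mosidsos*, *viz*); -ub when the stem ends in a non-sibilant consonant (*tugbof*, *mutud*); -mem when the stem ends in a vowel (*utzelo*, *ona*).
The final sound of *oned* is /d/, which is a non-sibilant consonant, so the suffix is -ub, giving *onedub*.
Since the final sound of *tiko* is /o/ (a vowel), it takes -mem, giving *tikomem*.
*tofajves* — final sound /s/ (a sibilant) → -pos → *tofajvespos*.

onedub, tikomem, tofajvespos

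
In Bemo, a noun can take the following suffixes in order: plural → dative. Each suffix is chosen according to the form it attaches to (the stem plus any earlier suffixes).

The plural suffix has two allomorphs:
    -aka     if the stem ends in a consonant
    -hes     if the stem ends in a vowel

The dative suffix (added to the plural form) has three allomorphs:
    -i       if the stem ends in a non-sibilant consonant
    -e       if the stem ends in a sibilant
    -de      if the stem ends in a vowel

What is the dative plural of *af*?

*af* — final sound /f/ (a consonant) → -aka → *afaka*.
The final sound of the plural form *afaka* is /a/, which is a vowel, so the dative suffix is -de, giving *afakade*.

afakade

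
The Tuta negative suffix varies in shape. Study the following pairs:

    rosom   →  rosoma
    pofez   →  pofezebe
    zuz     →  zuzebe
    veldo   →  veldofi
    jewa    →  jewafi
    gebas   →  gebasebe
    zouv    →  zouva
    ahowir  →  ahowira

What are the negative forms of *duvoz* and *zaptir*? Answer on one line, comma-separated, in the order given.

duvozebe, zaptira

The pattern is sibilance of the final sound: -ebe when the stem ends in a sibilant (*pofez*, *zuz*, *gebas*); -a when the stem ends in a non-sibilant consonant (*rosom*, *zouv*, *ahowir*); -fi when the stem ends in a vowel (*veldo*, *jewa*).
*duvoz*: final sound = /z/, a sibilant → -ebe → *duvozebe*.
*zaptir* — final sound /r/ (a non-sibilant consonant) → -a → *zaptira*.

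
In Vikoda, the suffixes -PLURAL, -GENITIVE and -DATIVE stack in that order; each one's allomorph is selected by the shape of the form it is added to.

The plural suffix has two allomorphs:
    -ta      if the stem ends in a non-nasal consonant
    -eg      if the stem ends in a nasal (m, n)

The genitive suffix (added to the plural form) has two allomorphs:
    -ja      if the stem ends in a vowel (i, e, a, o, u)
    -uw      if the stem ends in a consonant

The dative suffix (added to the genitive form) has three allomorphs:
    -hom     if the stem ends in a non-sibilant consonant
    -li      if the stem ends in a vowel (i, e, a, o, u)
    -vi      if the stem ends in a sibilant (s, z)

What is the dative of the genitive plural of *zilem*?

zilemeguwhom

The final consonant of *zilem* is /m/, which is a nasal, so the plural suffix is -eg, giving *zilemeg*.
The plural form *zilemeg*: final sound = /g/, a consonant → -uw → *zilemeguw*.
Since the final sound of the genitive form *zilemeguw* is /w/ (a non-sibilant consonant), it takes -hom, giving *zilemeguwhom*.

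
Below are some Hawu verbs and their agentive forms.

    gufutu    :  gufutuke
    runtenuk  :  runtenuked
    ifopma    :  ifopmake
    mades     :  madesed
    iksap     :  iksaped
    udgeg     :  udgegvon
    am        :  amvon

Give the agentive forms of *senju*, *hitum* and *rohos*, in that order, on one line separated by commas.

The suffix is conditioned by the final sound: -ed when the stem ends in a voiceless consonant (*runtenuk*, *mades*, *iksap*); -von when the stem ends in a voiced consonant (*udgeg*, *am*); -ke when the stem ends in a vowel (*gufutu*, *ifopma*).
*senju*: final sound = /u/, a vowel → -ke → *senjuke*.
*hitum*: final sound = /m/, a voiced consonant → -von → *hitumvon*.
The final sound of *rohos* is /s/, which is a voiceless consonant, so the suffix is -ed, giving *rohosed*.

senjuke, hitumvon, rohosed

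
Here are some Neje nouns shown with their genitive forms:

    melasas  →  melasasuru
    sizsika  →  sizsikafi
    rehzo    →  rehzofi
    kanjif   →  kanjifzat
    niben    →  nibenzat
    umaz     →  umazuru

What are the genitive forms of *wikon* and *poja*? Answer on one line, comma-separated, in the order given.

wikonzat, pojafi

Looking at the final sound of each stem: -uru when the stem ends in a sibilant (*melasas*, *umaz*); -zat when the stem ends in a non-sibilant consonant (*kanjif*, *niben*); -fi when the stem ends in a vowel (*sizsika*, *rehzo*).
*wikon*: final sound = /n/, a non-sibilant consonant → -zat → *wikonzat*.
The final sound of *poja* is /a/, which is a vowel, so the suffix is -fi, giving *pojafi*.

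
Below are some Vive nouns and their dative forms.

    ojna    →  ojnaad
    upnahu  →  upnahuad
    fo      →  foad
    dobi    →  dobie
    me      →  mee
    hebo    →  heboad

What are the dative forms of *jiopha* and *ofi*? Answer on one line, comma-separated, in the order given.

jiophaad, ofie

The suffix is conditioned by the last vowel: -e when the last vowel of the stem is a front vowel (*dobi*, *me*); -ad when the last vowel of the stem is a back vowel (*ojna*, *upnahu*, *fo*, *hebo*).
The last vowel of *jiopha* is /a/, which is a back vowel, so the suffix is -ad, giving *jiophaad*.
*ofi*: last vowel = /i/, a front vowel → -e → *ofie*.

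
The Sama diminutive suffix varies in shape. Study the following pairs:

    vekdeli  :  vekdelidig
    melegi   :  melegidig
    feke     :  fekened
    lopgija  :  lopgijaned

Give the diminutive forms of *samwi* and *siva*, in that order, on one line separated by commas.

The alternation tracks the last vowel of the stem — -dig when the last vowel of the stem is a high vowel (*vekdeli*, *melegi*); -ned when the last vowel of the stem is a non-high vowel (*feke*, *lopgija*).
The last vowel of *samwi* is /i/, which is a high vowel, so the suffix is -dig, giving *samwidig*.
Since the last vowel of *siva* is /a/ (a non-high vowel), it takes -ned, giving *sivaned*.

samwidig, sivaned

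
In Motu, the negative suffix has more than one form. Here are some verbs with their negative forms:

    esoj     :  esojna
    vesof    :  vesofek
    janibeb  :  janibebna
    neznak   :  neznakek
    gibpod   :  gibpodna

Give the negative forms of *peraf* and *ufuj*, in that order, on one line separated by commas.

Looking at the final consonant of each stem: -ek when the stem ends in a voiceless consonant (*vesof*, *neznak*); -na when the stem ends in a voiced consonant (*esoj*, *janibeb*, *gibpod*).
*peraf* — final consonant /f/ (voiceless) → -ek → *perafek*.
The final consonant of *ufuj* is /j/, which is voiced, so the suffix is -na, giving *ufujna*.

perafek, ufujna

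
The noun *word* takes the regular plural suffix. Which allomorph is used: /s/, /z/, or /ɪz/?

The stem *word* ends in a voiced non-sibilant sound.
The plural suffix surfaces as /ɪz/ after sibilants, /s/ after other voiceless consonants, and /z/ after other voiced sounds.
So the plural -s on *word* is pronounced /z/.

/z/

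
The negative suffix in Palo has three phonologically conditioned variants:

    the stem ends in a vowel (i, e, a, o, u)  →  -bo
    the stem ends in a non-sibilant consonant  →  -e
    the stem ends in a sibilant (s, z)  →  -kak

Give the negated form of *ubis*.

The final sound of *ubis* is /s/, which is a sibilant, so the suffix is -kak, giving *ubiskak*.

ubiskak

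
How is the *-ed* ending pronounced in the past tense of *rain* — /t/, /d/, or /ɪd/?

The stem *rain* ends in a voiced sound other than /d/.
The -ed suffix is realized as /ɪd/ after /t, d/; as /t/ after other voiceless consonants; and as /d/ after other voiced sounds.
So -ed on *rain* is pronounced /d/.

/d/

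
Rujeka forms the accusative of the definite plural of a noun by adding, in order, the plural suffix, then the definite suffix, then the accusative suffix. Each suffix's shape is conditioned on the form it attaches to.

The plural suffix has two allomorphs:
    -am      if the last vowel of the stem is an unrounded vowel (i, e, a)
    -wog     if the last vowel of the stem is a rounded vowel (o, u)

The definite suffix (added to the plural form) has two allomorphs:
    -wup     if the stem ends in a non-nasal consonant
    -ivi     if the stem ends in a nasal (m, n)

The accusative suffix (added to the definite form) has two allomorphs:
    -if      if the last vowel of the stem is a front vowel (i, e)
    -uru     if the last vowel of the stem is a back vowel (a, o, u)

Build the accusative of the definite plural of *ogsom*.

The last vowel of *ogsom* is /o/, which is a rounded vowel, so the plural suffix is -wog, giving *ogsomwog*.
Since the final consonant of the plural form *ogsomwog* is /g/ (non-nasal), it takes -wup, giving *ogsomwogwup*.
The definite form *ogsomwogwup* — last vowel /u/ (a back vowel) → -uru → *ogsomwogwupuru*.

ogsomwogwupuru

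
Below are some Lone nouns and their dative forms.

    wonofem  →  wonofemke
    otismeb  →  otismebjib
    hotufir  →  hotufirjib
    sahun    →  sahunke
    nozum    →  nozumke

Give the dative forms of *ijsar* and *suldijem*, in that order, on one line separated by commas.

ijsarjib, suldijemke

The suffix is conditioned by the final consonant: -ke when the stem ends in a nasal (*wonofem*, *sahun*, *nozum*); -jib when the stem ends in a non-nasal consonant (*otismeb*, *hotufir*).
The final consonant of *ijsar* is /r/, which is non-nasal, so the suffix is -jib, giving *ijsarjib*.
The final consonant of *suldijem* is /m/, which is a nasal, so the suffix is -ke, giving *suldijemke*.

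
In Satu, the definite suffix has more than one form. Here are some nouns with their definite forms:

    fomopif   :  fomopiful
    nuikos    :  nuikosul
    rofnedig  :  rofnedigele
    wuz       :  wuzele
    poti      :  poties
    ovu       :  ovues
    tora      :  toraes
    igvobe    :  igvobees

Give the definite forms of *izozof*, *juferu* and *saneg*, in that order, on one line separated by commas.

Looking at the final sound of each stem: -ul when the stem ends in a voiceless consonant (*fomopif*, *nuikos*); -ele when the stem ends in a voiced consonant (*rofnedig*, *wuz*); -es when the stem ends in a vowel (*poti*, *ovu*, *tora*, *igvobe*).
The final sound of *izozof* is /f/, which is a voiceless consonant, so the suffix is -ul, giving *izozoful*.
*juferu* — final sound /u/ (a vowel) → -es → *juferues*.
*saneg* — final sound /g/ (a voiced consonant) → -ele → *sanegele*.

izozoful, juferues, sanegele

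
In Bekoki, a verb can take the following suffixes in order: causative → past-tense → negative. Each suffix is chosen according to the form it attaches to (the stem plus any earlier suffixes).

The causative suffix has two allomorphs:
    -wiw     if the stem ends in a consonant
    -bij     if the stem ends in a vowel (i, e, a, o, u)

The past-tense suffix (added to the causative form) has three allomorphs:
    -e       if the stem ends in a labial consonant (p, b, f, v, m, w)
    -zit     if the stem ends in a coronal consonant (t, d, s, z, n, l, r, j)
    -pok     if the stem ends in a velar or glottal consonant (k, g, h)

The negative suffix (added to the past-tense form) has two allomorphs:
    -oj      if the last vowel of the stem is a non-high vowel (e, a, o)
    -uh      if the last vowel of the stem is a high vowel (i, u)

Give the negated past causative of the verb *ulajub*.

ulajubwiweoj

*ulajub* — final sound /b/ (a consonant) → -wiw → *ulajubwiw*.
Since the final consonant of the causative form *ulajubwiw* is /w/ (labial), it takes -e, giving *ulajubwiwe*.
The past-tense form *ulajubwiwe*: last vowel = /e/, a non-high vowel → -oj → *ulajubwiweoj*.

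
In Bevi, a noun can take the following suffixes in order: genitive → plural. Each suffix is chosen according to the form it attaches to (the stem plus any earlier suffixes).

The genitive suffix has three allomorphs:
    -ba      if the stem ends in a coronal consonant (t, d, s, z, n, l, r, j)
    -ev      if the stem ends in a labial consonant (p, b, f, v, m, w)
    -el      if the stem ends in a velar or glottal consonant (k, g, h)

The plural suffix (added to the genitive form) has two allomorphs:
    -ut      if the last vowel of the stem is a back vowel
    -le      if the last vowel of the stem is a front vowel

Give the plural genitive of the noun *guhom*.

*guhom*: final consonant = /m/, labial → -ev → *guhomev*.
The genitive form *guhomev* — last vowel /e/ (a front vowel) → -le → *guhomevle*.

guhomevle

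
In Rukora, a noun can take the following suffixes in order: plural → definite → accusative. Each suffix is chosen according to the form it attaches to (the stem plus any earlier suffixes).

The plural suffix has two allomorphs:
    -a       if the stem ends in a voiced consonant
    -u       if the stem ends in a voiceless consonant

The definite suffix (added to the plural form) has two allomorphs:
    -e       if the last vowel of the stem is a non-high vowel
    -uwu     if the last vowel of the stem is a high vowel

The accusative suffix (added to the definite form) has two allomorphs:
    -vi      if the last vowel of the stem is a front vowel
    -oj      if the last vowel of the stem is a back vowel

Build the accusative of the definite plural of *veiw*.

veiwaevi

*veiw* — final consonant /w/ (voiced) → -a → *veiwa*.
Since the last vowel of the plural form *veiwa* is /a/ (a non-high vowel), it takes -e, giving *veiwae*.
The last vowel of the definite form *veiwae* is /e/, which is a front vowel, so the accusative suffix is -vi, giving *veiwaevi*.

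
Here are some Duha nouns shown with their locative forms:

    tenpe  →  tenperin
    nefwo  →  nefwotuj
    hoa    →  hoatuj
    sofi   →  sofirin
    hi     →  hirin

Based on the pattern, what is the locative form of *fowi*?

The suffix is conditioned by the last vowel: -rin when the last vowel of the stem is a front vowel (*tenpe*, *sofi*, *hi*); -tuj when the last vowel of the stem is a back vowel (*nefwo*, *hoa*).
*fowi*: last vowel = /i/, a front vowel → -rin → *fowirin*.

fowirin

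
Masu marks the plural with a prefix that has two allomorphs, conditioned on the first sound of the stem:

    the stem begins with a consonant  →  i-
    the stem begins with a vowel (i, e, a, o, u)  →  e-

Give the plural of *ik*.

eik

The first sound of *ik* is /i/, which is a vowel, so the prefix is e-, giving *eik*.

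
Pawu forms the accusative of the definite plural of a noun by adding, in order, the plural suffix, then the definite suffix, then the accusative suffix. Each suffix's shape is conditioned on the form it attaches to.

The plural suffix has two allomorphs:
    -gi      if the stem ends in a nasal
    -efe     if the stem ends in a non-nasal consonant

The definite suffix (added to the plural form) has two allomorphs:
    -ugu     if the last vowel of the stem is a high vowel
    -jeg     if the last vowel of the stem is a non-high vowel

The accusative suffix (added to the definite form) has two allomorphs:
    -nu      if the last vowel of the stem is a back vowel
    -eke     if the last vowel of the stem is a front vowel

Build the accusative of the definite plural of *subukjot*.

*subukjot*: final consonant = /t/, non-nasal → -efe → *subukjotefe*.
Since the last vowel of the plural form *subukjotefe* is /e/ (a non-high vowel), it takes -jeg, giving *subukjotefejeg*.
The definite form *subukjotefejeg*: last vowel = /e/, a front vowel → -eke → *subukjotefejegeke*.

subukjotefejegeke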